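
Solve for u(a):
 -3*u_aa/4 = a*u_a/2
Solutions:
 u(a) = C1 + C2*erf(sqrt(3)*a/3)


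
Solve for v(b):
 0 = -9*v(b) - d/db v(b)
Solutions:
 v(b) = C1*exp(-9*b)


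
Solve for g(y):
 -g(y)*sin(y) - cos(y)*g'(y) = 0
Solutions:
 g(y) = C1*cos(y)


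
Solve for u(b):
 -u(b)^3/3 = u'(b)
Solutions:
 u(b) = -sqrt(6)*sqrt(-1/(C1 - b))/2
 u(b) = sqrt(6)*sqrt(-1/(C1 - b))/2


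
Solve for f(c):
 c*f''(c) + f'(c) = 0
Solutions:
 f(c) = C1 + C2*log(c)


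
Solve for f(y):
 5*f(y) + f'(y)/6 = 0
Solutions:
 f(y) = C1*exp(-30*y)


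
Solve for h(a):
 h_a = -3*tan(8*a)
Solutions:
 h(a) = C1 + 3*log(cos(8*a))/8


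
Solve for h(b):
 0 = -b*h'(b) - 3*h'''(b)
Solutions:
 h(b) = C1 + Integral(C2*airyai(-3^(2/3)*b/3) + C3*airybi(-3^(2/3)*b/3), b)


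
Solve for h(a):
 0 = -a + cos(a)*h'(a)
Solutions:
 h(a) = C1 + Integral(a/cos(a), a)


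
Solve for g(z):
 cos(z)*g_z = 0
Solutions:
 g(z) = C1


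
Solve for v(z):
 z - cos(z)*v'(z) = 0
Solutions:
 v(z) = C1 + Integral(z/cos(z), z)


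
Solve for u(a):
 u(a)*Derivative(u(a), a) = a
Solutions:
 u(a) = -sqrt(C1 + a^2)
 u(a) = sqrt(C1 + a^2)


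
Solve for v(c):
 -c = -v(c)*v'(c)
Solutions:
 v(c) = -sqrt(C1 + c^2)
 v(c) = sqrt(C1 + c^2)


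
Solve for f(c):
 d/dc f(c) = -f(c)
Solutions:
 f(c) = C1*exp(-c)


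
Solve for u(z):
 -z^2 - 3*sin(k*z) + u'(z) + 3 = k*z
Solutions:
 u(z) = C1 + k*z^2/2 + z^3/3 - 3*z - 3*cos(k*z)/k


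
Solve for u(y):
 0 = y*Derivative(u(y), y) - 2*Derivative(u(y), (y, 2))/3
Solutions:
 u(y) = C1 + C2*erfi(sqrt(3)*y/2)


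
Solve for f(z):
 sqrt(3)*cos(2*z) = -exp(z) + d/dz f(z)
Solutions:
 f(z) = C1 + exp(z) + sqrt(3)*sin(2*z)/2


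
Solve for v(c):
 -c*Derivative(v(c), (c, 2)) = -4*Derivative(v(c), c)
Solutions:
 v(c) = C1 + C2*c^5


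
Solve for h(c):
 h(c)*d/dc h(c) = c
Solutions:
 h(c) = -sqrt(C1 + c^2)
 h(c) = sqrt(C1 + c^2)


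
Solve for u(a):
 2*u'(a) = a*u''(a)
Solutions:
 u(a) = C1 + C2*a^3


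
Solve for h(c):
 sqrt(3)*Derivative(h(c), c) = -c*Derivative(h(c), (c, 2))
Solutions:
 h(c) = C1 + C2*c^(1 - sqrt(3))


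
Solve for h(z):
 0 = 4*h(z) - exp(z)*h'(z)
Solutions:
 h(z) = C1*exp(-4*exp(-z))


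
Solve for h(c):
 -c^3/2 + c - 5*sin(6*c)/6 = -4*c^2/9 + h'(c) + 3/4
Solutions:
 h(c) = C1 - c^4/8 + 4*c^3/27 + c^2/2 - 3*c/4 + 5*cos(6*c)/36


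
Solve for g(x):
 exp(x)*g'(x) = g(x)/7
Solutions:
 g(x) = C1*exp(-exp(-x)/7)


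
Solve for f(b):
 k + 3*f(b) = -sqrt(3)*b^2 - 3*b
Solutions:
 f(b) = -sqrt(3)*b^2/3 - b - k/3


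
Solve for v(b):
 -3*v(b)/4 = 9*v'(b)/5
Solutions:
 v(b) = C1*exp(-5*b/12)


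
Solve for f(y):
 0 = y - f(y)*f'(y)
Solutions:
 f(y) = -sqrt(C1 + y^2)
 f(y) = sqrt(C1 + y^2)


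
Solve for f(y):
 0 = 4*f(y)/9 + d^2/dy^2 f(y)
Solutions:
 f(y) = C1*sin(2*y/3) + C2*cos(2*y/3)


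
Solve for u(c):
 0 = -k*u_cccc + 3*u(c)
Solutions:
 u(c) = C1*exp(-3^(1/4)*c*(1/k)^(1/4)) + C2*exp(3^(1/4)*c*(1/k)^(1/4)) + C3*exp(-3^(1/4)*I*c*(1/k)^(1/4)) + C4*exp(3^(1/4)*I*c*(1/k)^(1/4))


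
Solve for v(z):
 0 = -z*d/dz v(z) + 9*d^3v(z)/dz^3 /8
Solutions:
 v(z) = C1 + Integral(C2*airyai(2*3^(1/3)*z/3) + C3*airybi(2*3^(1/3)*z/3), z)


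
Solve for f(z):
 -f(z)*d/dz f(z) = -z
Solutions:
 f(z) = -sqrt(C1 + z^2)
 f(z) = sqrt(C1 + z^2)


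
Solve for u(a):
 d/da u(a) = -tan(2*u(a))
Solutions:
 u(a) = -asin(C1*exp(-2*a))/2 + pi/2
 u(a) = asin(C1*exp(-2*a))/2


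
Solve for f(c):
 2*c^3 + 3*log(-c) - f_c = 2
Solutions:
 f(c) = C1 + c^4/2 + 3*c*log(-c) - 5*c


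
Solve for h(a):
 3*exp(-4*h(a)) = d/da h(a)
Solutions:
 h(a) = log(-I*(C1 + 12*a)^(1/4))
 h(a) = log(I*(C1 + 12*a)^(1/4))
 h(a) = log(-(C1 + 12*a)^(1/4))
 h(a) = log(C1 + 12*a)/4


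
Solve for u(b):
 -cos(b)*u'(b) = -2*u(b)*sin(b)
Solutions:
 u(b) = C1/cos(b)^2


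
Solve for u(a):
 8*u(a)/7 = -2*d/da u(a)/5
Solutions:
 u(a) = C1*exp(-20*a/7)


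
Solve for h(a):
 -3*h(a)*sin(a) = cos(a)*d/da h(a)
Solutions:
 h(a) = C1*cos(a)^3


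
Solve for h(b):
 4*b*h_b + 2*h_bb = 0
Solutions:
 h(b) = C1 + C2*erf(b)


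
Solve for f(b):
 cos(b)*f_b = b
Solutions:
 f(b) = C1 + Integral(b/cos(b), b)


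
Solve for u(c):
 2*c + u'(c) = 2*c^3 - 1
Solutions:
 u(c) = C1 + c^4/2 - c^2 - c


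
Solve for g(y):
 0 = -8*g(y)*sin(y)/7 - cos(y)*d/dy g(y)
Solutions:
 g(y) = C1*cos(y)^(8/7)


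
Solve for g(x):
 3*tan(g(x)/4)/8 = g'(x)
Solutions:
 g(x) = -4*asin(C1*exp(3*x/32)) + 4*pi
 g(x) = 4*asin(C1*exp(3*x/32))


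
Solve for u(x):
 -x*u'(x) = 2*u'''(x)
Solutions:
 u(x) = C1 + Integral(C2*airyai(-2^(2/3)*x/2) + C3*airybi(-2^(2/3)*x/2), x)


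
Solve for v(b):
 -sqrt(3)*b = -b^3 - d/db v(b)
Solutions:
 v(b) = C1 - b^4/4 + sqrt(3)*b^2/2


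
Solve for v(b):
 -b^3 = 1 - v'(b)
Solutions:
 v(b) = C1 + b^4/4 + b


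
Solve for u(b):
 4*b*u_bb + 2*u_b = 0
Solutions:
 u(b) = C1 + C2*sqrt(b)


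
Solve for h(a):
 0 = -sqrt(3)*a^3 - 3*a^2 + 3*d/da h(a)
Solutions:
 h(a) = C1 + sqrt(3)*a^4/12 + a^3/3


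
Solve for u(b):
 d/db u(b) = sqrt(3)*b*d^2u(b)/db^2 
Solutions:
 u(b) = C1 + C2*b^(sqrt(3)/3 + 1)


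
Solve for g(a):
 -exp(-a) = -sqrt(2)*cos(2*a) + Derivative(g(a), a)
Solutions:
 g(a) = C1 + sqrt(2)*sin(2*a)/2 + exp(-a)


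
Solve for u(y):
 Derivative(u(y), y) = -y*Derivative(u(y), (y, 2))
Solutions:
 u(y) = C1 + C2*log(y)


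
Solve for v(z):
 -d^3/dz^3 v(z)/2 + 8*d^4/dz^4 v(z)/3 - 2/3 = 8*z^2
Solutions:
 v(z) = C1 + C2*z + C3*z^2 + C4*exp(3*z/16) - 4*z^5/15 - 64*z^4/9 - 4102*z^3/27


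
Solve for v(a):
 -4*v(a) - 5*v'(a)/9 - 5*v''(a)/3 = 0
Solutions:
 v(a) = (C1*sin(sqrt(2135)*a/30) + C2*cos(sqrt(2135)*a/30))*exp(-a/6)


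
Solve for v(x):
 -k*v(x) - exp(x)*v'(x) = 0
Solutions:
 v(x) = C1*exp(k*exp(-x))


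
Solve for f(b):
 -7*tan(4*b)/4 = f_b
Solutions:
 f(b) = C1 + 7*log(cos(4*b))/16


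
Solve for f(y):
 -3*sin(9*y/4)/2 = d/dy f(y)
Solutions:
 f(y) = C1 + 2*cos(9*y/4)/3


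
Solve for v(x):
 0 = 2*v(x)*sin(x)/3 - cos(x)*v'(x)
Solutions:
 v(x) = C1/cos(x)^(2/3)


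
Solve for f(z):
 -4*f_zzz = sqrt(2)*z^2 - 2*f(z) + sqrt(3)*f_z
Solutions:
 f(z) = C1*exp(-z*(-3^(5/6)/(6 + sqrt(sqrt(3) + 36))^(1/3) + 3^(2/3)*(6 + sqrt(sqrt(3) + 36))^(1/3))/12)*sin(z*(3^(1/3)/(6 + sqrt(sqrt(3) + 36))^(1/3) + 3^(1/6)*(6 + sqrt(sqrt(3) + 36))^(1/3))/4) + C2*exp(-z*(-3^(5/6)/(6 + sqrt(sqrt(3) + 36))^(1/3) + 3^(2/3)*(6 + sqrt(sqrt(3) + 36))^(1/3))/12)*cos(z*(3^(1/3)/(6 + sqrt(sqrt(3) + 36))^(1/3) + 3^(1/6)*(6 + sqrt(sqrt(3) + 36))^(1/3))/4) + C3*exp(z*(-3^(5/6)/(6 + sqrt(sqrt(3) + 36))^(1/3) + 3^(2/3)*(6 + sqrt(sqrt(3) + 36))^(1/3))/6) + sqrt(2)*z^2/2 + sqrt(6)*z/2 + 3*sqrt(2)/4


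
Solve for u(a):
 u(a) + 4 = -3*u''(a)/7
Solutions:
 u(a) = C1*sin(sqrt(21)*a/3) + C2*cos(sqrt(21)*a/3) - 4


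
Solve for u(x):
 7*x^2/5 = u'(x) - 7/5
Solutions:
 u(x) = C1 + 7*x^3/15 + 7*x/5


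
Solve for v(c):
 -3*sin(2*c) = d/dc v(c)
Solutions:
 v(c) = C1 + 3*cos(2*c)/2


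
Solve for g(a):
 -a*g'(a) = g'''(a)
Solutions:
 g(a) = C1 + Integral(C2*airyai(-a) + C3*airybi(-a), a)


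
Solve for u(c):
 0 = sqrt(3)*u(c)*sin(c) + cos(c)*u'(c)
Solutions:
 u(c) = C1*cos(c)^(sqrt(3))


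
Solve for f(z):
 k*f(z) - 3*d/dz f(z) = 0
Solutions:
 f(z) = C1*exp(k*z/3)


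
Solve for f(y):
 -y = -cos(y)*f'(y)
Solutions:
 f(y) = C1 + Integral(y/cos(y), y)


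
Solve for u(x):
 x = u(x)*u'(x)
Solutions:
 u(x) = -sqrt(C1 + x^2)
 u(x) = sqrt(C1 + x^2)


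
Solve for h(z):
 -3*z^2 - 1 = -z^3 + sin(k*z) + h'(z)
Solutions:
 h(z) = C1 + z^4/4 - z^3 - z + cos(k*z)/k


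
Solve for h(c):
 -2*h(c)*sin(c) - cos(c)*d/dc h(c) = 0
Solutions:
 h(c) = C1*cos(c)^2


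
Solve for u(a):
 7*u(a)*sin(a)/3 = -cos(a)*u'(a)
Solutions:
 u(a) = C1*cos(a)^(7/3)


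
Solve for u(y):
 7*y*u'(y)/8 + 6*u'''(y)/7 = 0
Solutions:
 u(y) = C1 + Integral(C2*airyai(-42^(2/3)*y/12) + C3*airybi(-42^(2/3)*y/12), y)


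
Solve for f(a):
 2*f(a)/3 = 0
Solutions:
 f(a) = 0


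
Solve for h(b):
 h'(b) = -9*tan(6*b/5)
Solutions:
 h(b) = C1 + 15*log(cos(6*b/5))/2


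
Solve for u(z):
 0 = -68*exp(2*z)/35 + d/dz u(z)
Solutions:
 u(z) = C1 + 34*exp(2*z)/35


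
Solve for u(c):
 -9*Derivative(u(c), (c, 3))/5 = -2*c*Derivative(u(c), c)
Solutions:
 u(c) = C1 + Integral(C2*airyai(30^(1/3)*c/3) + C3*airybi(30^(1/3)*c/3), c)


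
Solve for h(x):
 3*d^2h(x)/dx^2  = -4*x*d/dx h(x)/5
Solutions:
 h(x) = C1 + C2*erf(sqrt(30)*x/15)


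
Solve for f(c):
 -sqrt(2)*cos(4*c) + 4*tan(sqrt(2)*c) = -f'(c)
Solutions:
 f(c) = C1 + 2*sqrt(2)*log(cos(sqrt(2)*c)) + sqrt(2)*sin(4*c)/4


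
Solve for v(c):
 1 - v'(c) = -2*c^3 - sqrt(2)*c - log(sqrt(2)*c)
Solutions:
 v(c) = C1 + c^4/2 + sqrt(2)*c^2/2 + c*log(c) + c*log(2)/2


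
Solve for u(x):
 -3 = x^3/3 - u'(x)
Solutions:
 u(x) = C1 + x^4/12 + 3*x


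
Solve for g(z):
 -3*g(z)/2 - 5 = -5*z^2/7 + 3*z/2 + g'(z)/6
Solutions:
 g(z) = C1*exp(-9*z) + 10*z^2/21 - 209*z/189 - 5461/1701


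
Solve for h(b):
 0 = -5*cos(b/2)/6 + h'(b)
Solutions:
 h(b) = C1 + 5*sin(b/2)/3


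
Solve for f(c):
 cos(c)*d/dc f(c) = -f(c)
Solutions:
 f(c) = C1*sqrt(sin(c) - 1)/sqrt(sin(c) + 1)


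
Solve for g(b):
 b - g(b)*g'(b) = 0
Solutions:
 g(b) = -sqrt(C1 + b^2)
 g(b) = sqrt(C1 + b^2)


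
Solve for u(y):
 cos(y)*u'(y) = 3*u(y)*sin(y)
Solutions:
 u(y) = C1/cos(y)^3


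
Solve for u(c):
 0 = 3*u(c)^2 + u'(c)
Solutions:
 u(c) = 1/(C1 + 3*c)


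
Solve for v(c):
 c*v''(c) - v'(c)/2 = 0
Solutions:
 v(c) = C1 + C2*c^(3/2)


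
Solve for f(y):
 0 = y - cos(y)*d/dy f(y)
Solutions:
 f(y) = C1 + Integral(y/cos(y), y)


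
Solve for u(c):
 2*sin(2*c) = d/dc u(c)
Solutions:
 u(c) = C1 - cos(2*c)


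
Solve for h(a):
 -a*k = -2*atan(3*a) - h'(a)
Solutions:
 h(a) = C1 + a^2*k/2 - 2*a*atan(3*a) + log(9*a^2 + 1)/3


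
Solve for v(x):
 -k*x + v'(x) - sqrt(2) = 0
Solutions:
 v(x) = C1 + k*x^2/2 + sqrt(2)*x


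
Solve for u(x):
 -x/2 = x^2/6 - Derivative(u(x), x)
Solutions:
 u(x) = C1 + x^3/18 + x^2/4


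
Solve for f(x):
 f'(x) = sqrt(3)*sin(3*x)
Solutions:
 f(x) = C1 - sqrt(3)*cos(3*x)/3


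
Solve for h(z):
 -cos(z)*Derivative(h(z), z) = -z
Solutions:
 h(z) = C1 + Integral(z/cos(z), z)


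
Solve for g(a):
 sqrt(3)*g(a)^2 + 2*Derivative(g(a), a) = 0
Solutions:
 g(a) = 2/(C1 + sqrt(3)*a)


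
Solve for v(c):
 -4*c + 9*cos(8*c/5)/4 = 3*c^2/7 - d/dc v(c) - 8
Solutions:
 v(c) = C1 + c^3/7 + 2*c^2 - 8*c - 45*sin(8*c/5)/32


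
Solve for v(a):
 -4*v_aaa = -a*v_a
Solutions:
 v(a) = C1 + Integral(C2*airyai(2^(1/3)*a/2) + C3*airybi(2^(1/3)*a/2), a)


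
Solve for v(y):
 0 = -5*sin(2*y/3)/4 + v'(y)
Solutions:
 v(y) = C1 - 15*cos(2*y/3)/8


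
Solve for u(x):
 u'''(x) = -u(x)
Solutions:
 u(x) = C3*exp(-x) + (C1*sin(sqrt(3)*x/2) + C2*cos(sqrt(3)*x/2))*exp(x/2)


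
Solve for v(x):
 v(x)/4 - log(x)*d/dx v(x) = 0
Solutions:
 v(x) = C1*exp(li(x)/4)


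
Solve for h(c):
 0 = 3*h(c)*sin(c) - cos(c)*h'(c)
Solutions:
 h(c) = C1/cos(c)^3


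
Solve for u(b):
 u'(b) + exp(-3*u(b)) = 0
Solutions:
 u(b) = log(C1 - 3*b)/3
 u(b) = log((-3^(1/3) - 3^(5/6)*I)*(C1 - b)^(1/3)/2)
 u(b) = log((-3^(1/3) + 3^(5/6)*I)*(C1 - b)^(1/3)/2)


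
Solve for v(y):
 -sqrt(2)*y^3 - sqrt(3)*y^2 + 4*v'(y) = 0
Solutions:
 v(y) = C1 + sqrt(2)*y^4/16 + sqrt(3)*y^3/12


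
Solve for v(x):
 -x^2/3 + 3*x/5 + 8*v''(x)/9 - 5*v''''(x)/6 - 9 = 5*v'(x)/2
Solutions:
 v(x) = C1 + C2*exp(x*(32*50^(1/3)/(sqrt(4018705) + 2025)^(1/3) + 20^(1/3)*(sqrt(4018705) + 2025)^(1/3))/60)*sin(sqrt(3)*x*(-20^(1/3)*(sqrt(4018705) + 2025)^(1/3) + 32*50^(1/3)/(sqrt(4018705) + 2025)^(1/3))/60) + C3*exp(x*(32*50^(1/3)/(sqrt(4018705) + 2025)^(1/3) + 20^(1/3)*(sqrt(4018705) + 2025)^(1/3))/60)*cos(sqrt(3)*x*(-20^(1/3)*(sqrt(4018705) + 2025)^(1/3) + 32*50^(1/3)/(sqrt(4018705) + 2025)^(1/3))/60) + C4*exp(-x*(32*50^(1/3)/(sqrt(4018705) + 2025)^(1/3) + 20^(1/3)*(sqrt(4018705) + 2025)^(1/3))/30) - 2*x^3/45 + 49*x^2/675 - 107782*x/30375


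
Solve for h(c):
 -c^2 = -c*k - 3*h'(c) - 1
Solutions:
 h(c) = C1 + c^3/9 - c^2*k/6 - c/3


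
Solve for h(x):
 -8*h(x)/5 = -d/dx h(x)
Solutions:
 h(x) = C1*exp(8*x/5)


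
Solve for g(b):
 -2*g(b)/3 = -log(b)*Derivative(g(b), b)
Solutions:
 g(b) = C1*exp(2*li(b)/3)


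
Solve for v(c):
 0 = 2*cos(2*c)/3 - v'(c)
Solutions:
 v(c) = C1 + sin(2*c)/3


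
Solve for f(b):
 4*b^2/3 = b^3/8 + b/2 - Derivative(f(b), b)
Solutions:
 f(b) = C1 + b^4/32 - 4*b^3/9 + b^2/4


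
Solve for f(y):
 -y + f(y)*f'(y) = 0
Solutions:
 f(y) = -sqrt(C1 + y^2)
 f(y) = sqrt(C1 + y^2)


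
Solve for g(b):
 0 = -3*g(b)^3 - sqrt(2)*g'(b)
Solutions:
 g(b) = -sqrt(-1/(C1 - 3*sqrt(2)*b))
 g(b) = sqrt(-1/(C1 - 3*sqrt(2)*b))


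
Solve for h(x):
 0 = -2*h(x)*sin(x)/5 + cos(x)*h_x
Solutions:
 h(x) = C1/cos(x)^(2/5)


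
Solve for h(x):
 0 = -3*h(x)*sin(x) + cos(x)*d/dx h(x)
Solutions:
 h(x) = C1/cos(x)^3


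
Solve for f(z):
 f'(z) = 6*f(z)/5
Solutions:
 f(z) = C1*exp(6*z/5)


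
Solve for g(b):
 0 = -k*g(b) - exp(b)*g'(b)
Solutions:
 g(b) = C1*exp(k*exp(-b))


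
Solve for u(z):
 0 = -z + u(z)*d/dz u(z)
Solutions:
 u(z) = -sqrt(C1 + z^2)
 u(z) = sqrt(C1 + z^2)


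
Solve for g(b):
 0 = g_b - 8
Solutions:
 g(b) = C1 + 8*b


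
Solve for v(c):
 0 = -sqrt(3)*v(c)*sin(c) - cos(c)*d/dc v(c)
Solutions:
 v(c) = C1*cos(c)^(sqrt(3))


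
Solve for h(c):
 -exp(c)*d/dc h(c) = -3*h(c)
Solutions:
 h(c) = C1*exp(-3*exp(-c))


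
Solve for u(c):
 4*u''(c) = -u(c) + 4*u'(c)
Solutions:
 u(c) = (C1 + C2*c)*exp(c/2)


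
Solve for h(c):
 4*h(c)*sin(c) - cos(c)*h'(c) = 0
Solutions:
 h(c) = C1/cos(c)^4


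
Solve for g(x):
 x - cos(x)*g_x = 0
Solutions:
 g(x) = C1 + Integral(x/cos(x), x)


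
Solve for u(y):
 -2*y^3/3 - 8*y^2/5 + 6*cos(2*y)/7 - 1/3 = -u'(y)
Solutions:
 u(y) = C1 + y^4/6 + 8*y^3/15 + y/3 - 3*sin(2*y)/7


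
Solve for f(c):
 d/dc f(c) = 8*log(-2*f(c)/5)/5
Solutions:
 -5*Integral(1/(log(-_y) - log(5) + log(2)), (_y, f(c)))/8 = C1 - c


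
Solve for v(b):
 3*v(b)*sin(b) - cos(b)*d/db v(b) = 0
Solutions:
 v(b) = C1/cos(b)^3


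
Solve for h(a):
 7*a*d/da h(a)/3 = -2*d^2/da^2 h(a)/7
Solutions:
 h(a) = C1 + C2*erf(7*sqrt(3)*a/6)


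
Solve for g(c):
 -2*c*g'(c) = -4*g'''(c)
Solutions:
 g(c) = C1 + Integral(C2*airyai(2^(2/3)*c/2) + C3*airybi(2^(2/3)*c/2), c)


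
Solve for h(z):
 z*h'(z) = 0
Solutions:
 h(z) = C1


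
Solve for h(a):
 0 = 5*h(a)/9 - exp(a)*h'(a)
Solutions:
 h(a) = C1*exp(-5*exp(-a)/9)


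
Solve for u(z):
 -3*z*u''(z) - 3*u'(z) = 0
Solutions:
 u(z) = C1 + C2*log(z)


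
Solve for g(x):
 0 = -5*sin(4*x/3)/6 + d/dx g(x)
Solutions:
 g(x) = C1 - 5*cos(4*x/3)/8


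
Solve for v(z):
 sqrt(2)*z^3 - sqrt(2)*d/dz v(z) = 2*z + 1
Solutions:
 v(z) = C1 + z^4/4 - sqrt(2)*z^2/2 - sqrt(2)*z/2


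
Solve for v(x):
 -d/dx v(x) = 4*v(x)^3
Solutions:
 v(x) = -sqrt(2)*sqrt(-1/(C1 - 4*x))/2
 v(x) = sqrt(2)*sqrt(-1/(C1 - 4*x))/2


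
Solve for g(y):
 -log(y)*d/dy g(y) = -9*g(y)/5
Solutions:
 g(y) = C1*exp(9*li(y)/5)


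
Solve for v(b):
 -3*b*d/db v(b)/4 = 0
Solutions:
 v(b) = C1


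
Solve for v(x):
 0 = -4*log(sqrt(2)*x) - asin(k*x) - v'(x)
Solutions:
 v(x) = C1 - 4*x*log(x) - 2*x*log(2) + 4*x - Piecewise((x*asin(k*x) + sqrt(-k^2*x^2 + 1)/k, Ne(k, 0)), (0, True))


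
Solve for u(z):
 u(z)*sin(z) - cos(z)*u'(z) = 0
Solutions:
 u(z) = C1/cos(z)


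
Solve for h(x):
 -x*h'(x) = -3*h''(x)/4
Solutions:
 h(x) = C1 + C2*erfi(sqrt(6)*x/3)


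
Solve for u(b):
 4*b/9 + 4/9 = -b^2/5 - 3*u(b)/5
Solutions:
 u(b) = -b^2/3 - 20*b/27 - 20/27


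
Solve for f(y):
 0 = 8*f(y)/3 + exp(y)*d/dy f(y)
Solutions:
 f(y) = C1*exp(8*exp(-y)/3)


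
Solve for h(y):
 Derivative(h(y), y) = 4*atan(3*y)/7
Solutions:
 h(y) = C1 + 4*y*atan(3*y)/7 - 2*log(9*y^2 + 1)/21


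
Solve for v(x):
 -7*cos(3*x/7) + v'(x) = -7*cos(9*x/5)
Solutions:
 v(x) = C1 + 49*sin(3*x/7)/3 - 35*sin(9*x/5)/9


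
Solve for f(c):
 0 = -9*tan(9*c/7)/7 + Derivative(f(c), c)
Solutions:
 f(c) = C1 - log(cos(9*c/7))


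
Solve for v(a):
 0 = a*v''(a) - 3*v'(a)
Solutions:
 v(a) = C1 + C2*a^4


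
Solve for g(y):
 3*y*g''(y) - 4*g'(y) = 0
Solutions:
 g(y) = C1 + C2*y^(7/3)


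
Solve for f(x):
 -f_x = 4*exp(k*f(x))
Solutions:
 f(x) = Piecewise((log(1/(C1*k + 4*k*x))/k, Ne(k, 0)), (nan, True))
 f(x) = Piecewise((C1 - 4*x, Eq(k, 0)), (nan, True))


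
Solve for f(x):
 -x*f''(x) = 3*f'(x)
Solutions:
 f(x) = C1 + C2/x^2


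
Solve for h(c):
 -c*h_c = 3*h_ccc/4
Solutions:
 h(c) = C1 + Integral(C2*airyai(-6^(2/3)*c/3) + C3*airybi(-6^(2/3)*c/3), c)


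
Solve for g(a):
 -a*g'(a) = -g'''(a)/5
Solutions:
 g(a) = C1 + Integral(C2*airyai(5^(1/3)*a) + C3*airybi(5^(1/3)*a), a)


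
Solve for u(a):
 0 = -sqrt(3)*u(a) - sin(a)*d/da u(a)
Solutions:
 u(a) = C1*(cos(a) + 1)^(sqrt(3)/2)/(cos(a) - 1)^(sqrt(3)/2)


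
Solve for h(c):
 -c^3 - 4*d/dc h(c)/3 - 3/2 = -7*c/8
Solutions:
 h(c) = C1 - 3*c^4/16 + 21*c^2/64 - 9*c/8


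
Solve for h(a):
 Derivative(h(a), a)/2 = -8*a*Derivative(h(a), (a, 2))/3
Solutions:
 h(a) = C1 + C2*a^(13/16)


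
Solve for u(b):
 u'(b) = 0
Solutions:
 u(b) = C1


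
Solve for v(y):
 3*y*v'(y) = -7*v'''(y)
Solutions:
 v(y) = C1 + Integral(C2*airyai(-3^(1/3)*7^(2/3)*y/7) + C3*airybi(-3^(1/3)*7^(2/3)*y/7), y)


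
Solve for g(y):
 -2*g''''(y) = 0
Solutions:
 g(y) = C1 + C2*y + C3*y^2 + C4*y^3


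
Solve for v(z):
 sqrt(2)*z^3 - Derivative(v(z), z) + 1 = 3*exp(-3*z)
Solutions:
 v(z) = C1 + sqrt(2)*z^4/4 + z + exp(-3*z)


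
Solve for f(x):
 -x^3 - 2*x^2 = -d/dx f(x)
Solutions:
 f(x) = C1 + x^4/4 + 2*x^3/3


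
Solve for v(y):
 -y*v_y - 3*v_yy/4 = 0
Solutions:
 v(y) = C1 + C2*erf(sqrt(6)*y/3)


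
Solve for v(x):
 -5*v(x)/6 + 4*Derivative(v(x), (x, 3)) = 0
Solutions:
 v(x) = C3*exp(3^(2/3)*5^(1/3)*x/6) + (C1*sin(3^(1/6)*5^(1/3)*x/4) + C2*cos(3^(1/6)*5^(1/3)*x/4))*exp(-3^(2/3)*5^(1/3)*x/12)


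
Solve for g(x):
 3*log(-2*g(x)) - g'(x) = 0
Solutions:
 -Integral(1/(log(-_y) + log(2)), (_y, g(x)))/3 = C1 - x


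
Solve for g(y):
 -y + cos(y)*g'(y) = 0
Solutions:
 g(y) = C1 + Integral(y/cos(y), y)


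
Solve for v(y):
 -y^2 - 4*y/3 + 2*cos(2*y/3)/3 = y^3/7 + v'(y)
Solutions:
 v(y) = C1 - y^4/28 - y^3/3 - 2*y^2/3 + sin(2*y/3)


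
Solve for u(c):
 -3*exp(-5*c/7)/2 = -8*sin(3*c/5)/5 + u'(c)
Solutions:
 u(c) = C1 - 8*cos(3*c/5)/3 + 21*exp(-5*c/7)/10


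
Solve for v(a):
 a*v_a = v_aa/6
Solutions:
 v(a) = C1 + C2*erfi(sqrt(3)*a)


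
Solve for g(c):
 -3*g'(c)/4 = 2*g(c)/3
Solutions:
 g(c) = C1*exp(-8*c/9)


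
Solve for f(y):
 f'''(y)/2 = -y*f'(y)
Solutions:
 f(y) = C1 + Integral(C2*airyai(-2^(1/3)*y) + C3*airybi(-2^(1/3)*y), y)


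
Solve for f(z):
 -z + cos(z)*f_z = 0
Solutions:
 f(z) = C1 + Integral(z/cos(z), z)


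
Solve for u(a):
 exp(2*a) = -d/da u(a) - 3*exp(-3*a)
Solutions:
 u(a) = C1 - exp(2*a)/2 + exp(-3*a)


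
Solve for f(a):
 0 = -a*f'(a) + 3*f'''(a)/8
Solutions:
 f(a) = C1 + Integral(C2*airyai(2*3^(2/3)*a/3) + C3*airybi(2*3^(2/3)*a/3), a)


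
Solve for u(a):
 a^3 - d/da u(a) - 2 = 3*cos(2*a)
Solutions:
 u(a) = C1 + a^4/4 - 2*a - 3*sin(2*a)/2


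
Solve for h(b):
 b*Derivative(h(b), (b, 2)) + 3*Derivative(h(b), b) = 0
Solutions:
 h(b) = C1 + C2/b^2


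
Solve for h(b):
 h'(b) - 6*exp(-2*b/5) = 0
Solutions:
 h(b) = C1 - 15*exp(-2*b/5)


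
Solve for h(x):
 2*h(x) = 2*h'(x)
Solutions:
 h(x) = C1*exp(x)


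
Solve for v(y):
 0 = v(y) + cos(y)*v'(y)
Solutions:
 v(y) = C1*sqrt(sin(y) - 1)/sqrt(sin(y) + 1)


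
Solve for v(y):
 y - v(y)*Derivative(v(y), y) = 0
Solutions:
 v(y) = -sqrt(C1 + y^2)
 v(y) = sqrt(C1 + y^2)


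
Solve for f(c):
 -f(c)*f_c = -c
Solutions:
 f(c) = -sqrt(C1 + c^2)
 f(c) = sqrt(C1 + c^2)


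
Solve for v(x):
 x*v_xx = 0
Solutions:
 v(x) = C1 + C2*x


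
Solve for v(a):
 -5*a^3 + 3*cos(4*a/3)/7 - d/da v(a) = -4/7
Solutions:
 v(a) = C1 - 5*a^4/4 + 4*a/7 + 9*sin(4*a/3)/28


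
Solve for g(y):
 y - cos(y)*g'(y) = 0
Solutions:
 g(y) = C1 + Integral(y/cos(y), y)


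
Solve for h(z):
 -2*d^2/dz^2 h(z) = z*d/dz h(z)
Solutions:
 h(z) = C1 + C2*erf(z/2)


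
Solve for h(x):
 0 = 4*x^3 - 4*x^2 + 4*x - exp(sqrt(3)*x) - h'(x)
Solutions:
 h(x) = C1 + x^4 - 4*x^3/3 + 2*x^2 - sqrt(3)*exp(sqrt(3)*x)/3


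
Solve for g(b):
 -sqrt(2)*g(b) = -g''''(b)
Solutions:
 g(b) = C1*exp(-2^(1/8)*b) + C2*exp(2^(1/8)*b) + C3*sin(2^(1/8)*b) + C4*cos(2^(1/8)*b)


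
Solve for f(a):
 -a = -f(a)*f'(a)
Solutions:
 f(a) = -sqrt(C1 + a^2)
 f(a) = sqrt(C1 + a^2)


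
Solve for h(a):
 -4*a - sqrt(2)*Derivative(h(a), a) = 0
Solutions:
 h(a) = C1 - sqrt(2)*a^2


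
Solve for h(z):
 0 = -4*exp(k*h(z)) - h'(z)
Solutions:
 h(z) = Piecewise((log(1/(C1*k + 4*k*z))/k, Ne(k, 0)), (nan, True))
 h(z) = Piecewise((C1 - 4*z, Eq(k, 0)), (nan, True))


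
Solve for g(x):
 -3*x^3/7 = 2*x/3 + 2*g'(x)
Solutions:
 g(x) = C1 - 3*x^4/56 - x^2/6


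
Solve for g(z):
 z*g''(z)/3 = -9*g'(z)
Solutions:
 g(z) = C1 + C2/z^26


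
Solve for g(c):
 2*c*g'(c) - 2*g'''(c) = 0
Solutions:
 g(c) = C1 + Integral(C2*airyai(c) + C3*airybi(c), c)


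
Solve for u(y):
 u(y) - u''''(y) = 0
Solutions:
 u(y) = C1*exp(-y) + C2*exp(y) + C3*sin(y) + C4*cos(y)


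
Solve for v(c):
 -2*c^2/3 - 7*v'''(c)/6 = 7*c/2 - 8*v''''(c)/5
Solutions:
 v(c) = C1 + C2*c + C3*c^2 + C4*exp(35*c/48) - c^5/105 - 373*c^4/1960 - 8952*c^3/8575


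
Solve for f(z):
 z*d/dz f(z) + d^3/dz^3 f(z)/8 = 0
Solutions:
 f(z) = C1 + Integral(C2*airyai(-2*z) + C3*airybi(-2*z), z)


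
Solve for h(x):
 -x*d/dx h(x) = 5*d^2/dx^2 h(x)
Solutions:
 h(x) = C1 + C2*erf(sqrt(10)*x/10)


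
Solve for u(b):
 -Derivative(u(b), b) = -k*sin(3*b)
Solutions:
 u(b) = C1 - k*cos(3*b)/3


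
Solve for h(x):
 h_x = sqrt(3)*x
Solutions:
 h(x) = C1 + sqrt(3)*x^2/2


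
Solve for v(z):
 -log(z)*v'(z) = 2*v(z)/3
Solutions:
 v(z) = C1*exp(-2*li(z)/3)


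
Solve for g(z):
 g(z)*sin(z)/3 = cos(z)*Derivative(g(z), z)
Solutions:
 g(z) = C1/cos(z)^(1/3)


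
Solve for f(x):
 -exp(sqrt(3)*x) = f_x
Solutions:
 f(x) = C1 - sqrt(3)*exp(sqrt(3)*x)/3


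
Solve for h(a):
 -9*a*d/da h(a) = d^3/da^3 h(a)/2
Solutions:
 h(a) = C1 + Integral(C2*airyai(-18^(1/3)*a) + C3*airybi(-18^(1/3)*a), a)


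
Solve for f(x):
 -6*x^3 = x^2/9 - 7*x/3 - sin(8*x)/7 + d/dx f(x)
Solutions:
 f(x) = C1 - 3*x^4/2 - x^3/27 + 7*x^2/6 - cos(8*x)/56


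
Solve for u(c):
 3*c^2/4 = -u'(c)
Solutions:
 u(c) = C1 - c^3/4


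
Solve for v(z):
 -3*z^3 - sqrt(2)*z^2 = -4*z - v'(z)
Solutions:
 v(z) = C1 + 3*z^4/4 + sqrt(2)*z^3/3 - 2*z^2


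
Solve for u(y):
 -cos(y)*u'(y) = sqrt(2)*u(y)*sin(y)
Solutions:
 u(y) = C1*cos(y)^(sqrt(2))


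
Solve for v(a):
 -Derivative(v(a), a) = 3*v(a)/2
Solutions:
 v(a) = C1*exp(-3*a/2)


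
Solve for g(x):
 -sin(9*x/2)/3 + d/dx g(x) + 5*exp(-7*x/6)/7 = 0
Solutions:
 g(x) = C1 - 2*cos(9*x/2)/27 + 30*exp(-7*x/6)/49


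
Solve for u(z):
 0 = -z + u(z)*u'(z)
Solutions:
 u(z) = -sqrt(C1 + z^2)
 u(z) = sqrt(C1 + z^2)


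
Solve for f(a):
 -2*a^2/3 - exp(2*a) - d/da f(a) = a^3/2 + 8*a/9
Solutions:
 f(a) = C1 - a^4/8 - 2*a^3/9 - 4*a^2/9 - exp(2*a)/2


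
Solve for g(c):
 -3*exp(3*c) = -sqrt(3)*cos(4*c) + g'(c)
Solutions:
 g(c) = C1 - exp(3*c) + sqrt(3)*sin(4*c)/4


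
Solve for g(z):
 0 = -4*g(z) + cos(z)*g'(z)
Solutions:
 g(z) = C1*(sin(z)^2 + 2*sin(z) + 1)/(sin(z)^2 - 2*sin(z) + 1)


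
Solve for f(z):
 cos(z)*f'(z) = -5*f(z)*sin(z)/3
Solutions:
 f(z) = C1*cos(z)^(5/3)


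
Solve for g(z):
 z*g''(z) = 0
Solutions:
 g(z) = C1 + C2*z


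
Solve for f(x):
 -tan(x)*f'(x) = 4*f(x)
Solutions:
 f(x) = C1/sin(x)^4


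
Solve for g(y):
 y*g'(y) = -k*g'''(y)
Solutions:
 g(y) = C1 + Integral(C2*airyai(y*(-1/k)^(1/3)) + C3*airybi(y*(-1/k)^(1/3)), y)


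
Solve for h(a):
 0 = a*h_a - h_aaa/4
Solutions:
 h(a) = C1 + Integral(C2*airyai(2^(2/3)*a) + C3*airybi(2^(2/3)*a), a)


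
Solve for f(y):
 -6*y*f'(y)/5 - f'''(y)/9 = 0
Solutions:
 f(y) = C1 + Integral(C2*airyai(-3*2^(1/3)*5^(2/3)*y/5) + C3*airybi(-3*2^(1/3)*5^(2/3)*y/5), y)


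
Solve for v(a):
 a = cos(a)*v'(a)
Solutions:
 v(a) = C1 + Integral(a/cos(a), a)


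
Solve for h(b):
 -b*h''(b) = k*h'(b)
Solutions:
 h(b) = C1 + b^(1 - re(k))*(C2*sin(log(b)*Abs(im(k))) + C3*cos(log(b)*im(k)))


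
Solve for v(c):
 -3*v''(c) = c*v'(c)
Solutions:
 v(c) = C1 + C2*erf(sqrt(6)*c/6)


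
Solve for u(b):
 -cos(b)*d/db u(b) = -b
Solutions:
 u(b) = C1 + Integral(b/cos(b), b)


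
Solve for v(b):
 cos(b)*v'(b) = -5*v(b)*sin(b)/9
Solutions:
 v(b) = C1*cos(b)^(5/9)


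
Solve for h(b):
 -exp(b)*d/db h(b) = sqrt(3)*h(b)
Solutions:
 h(b) = C1*exp(sqrt(3)*exp(-b))


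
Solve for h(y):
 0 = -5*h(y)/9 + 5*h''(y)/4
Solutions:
 h(y) = C1*exp(-2*y/3) + C2*exp(2*y/3)


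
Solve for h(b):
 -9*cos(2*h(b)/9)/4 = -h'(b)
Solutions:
 -9*b/4 - 9*log(sin(2*h(b)/9) - 1)/4 + 9*log(sin(2*h(b)/9) + 1)/4 = C1


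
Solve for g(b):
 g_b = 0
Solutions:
 g(b) = C1


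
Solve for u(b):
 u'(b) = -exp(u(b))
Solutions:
 u(b) = log(1/(C1 + b))


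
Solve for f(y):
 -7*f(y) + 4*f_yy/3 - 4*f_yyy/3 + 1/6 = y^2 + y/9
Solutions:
 f(y) = C1*exp(y*(4/(9*sqrt(3857) + 559)^(1/3) + 4 + (9*sqrt(3857) + 559)^(1/3))/12)*sin(sqrt(3)*y*(-(9*sqrt(3857) + 559)^(1/3) + 4/(9*sqrt(3857) + 559)^(1/3))/12) + C2*exp(y*(4/(9*sqrt(3857) + 559)^(1/3) + 4 + (9*sqrt(3857) + 559)^(1/3))/12)*cos(sqrt(3)*y*(-(9*sqrt(3857) + 559)^(1/3) + 4/(9*sqrt(3857) + 559)^(1/3))/12) + C3*exp(y*(-(9*sqrt(3857) + 559)^(1/3) - 4/(9*sqrt(3857) + 559)^(1/3) + 2)/6) - y^2/7 - y/63 - 3/98


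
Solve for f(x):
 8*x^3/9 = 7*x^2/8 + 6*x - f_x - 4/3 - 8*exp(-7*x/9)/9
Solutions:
 f(x) = C1 - 2*x^4/9 + 7*x^3/24 + 3*x^2 - 4*x/3 + 8*exp(-7*x/9)/7


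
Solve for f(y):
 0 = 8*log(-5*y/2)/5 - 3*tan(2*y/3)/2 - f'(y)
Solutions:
 f(y) = C1 + 8*y*log(-y)/5 - 8*y/5 - 8*y*log(2)/5 + 8*y*log(5)/5 + 9*log(cos(2*y/3))/4


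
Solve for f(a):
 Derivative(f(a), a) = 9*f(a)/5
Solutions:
 f(a) = C1*exp(9*a/5)


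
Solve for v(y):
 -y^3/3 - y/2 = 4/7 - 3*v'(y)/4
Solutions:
 v(y) = C1 + y^4/9 + y^2/3 + 16*y/21


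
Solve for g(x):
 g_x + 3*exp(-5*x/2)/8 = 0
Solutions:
 g(x) = C1 + 3*exp(-5*x/2)/20


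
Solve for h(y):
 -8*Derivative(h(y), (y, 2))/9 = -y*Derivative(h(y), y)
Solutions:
 h(y) = C1 + C2*erfi(3*y/4)


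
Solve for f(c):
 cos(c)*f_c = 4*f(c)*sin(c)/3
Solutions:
 f(c) = C1/cos(c)^(4/3)


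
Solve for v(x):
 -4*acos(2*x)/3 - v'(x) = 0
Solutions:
 v(x) = C1 - 4*x*acos(2*x)/3 + 2*sqrt(1 - 4*x^2)/3


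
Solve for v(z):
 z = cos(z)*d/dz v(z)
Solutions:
 v(z) = C1 + Integral(z/cos(z), z)


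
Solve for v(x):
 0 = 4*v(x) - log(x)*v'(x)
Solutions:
 v(x) = C1*exp(4*li(x))


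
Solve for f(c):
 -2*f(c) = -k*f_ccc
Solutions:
 f(c) = C1*exp(2^(1/3)*c*(1/k)^(1/3)) + C2*exp(2^(1/3)*c*(-1 + sqrt(3)*I)*(1/k)^(1/3)/2) + C3*exp(-2^(1/3)*c*(1 + sqrt(3)*I)*(1/k)^(1/3)/2)


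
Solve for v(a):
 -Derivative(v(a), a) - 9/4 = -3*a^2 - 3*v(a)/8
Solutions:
 v(a) = C1*exp(3*a/8) - 8*a^2 - 128*a/3 - 970/9


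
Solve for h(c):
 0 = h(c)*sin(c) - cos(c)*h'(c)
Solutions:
 h(c) = C1/cos(c)


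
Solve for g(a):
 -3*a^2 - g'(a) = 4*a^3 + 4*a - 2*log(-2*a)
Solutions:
 g(a) = C1 - a^4 - a^3 - 2*a^2 + 2*a*log(-a) + 2*a*(-1 + log(2))


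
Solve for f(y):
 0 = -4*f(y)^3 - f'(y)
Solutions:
 f(y) = -sqrt(2)*sqrt(-1/(C1 - 4*y))/2
 f(y) = sqrt(2)*sqrt(-1/(C1 - 4*y))/2


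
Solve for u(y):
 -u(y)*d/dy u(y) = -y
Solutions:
 u(y) = -sqrt(C1 + y^2)
 u(y) = sqrt(C1 + y^2)


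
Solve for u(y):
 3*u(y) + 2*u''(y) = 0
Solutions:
 u(y) = C1*sin(sqrt(6)*y/2) + C2*cos(sqrt(6)*y/2)


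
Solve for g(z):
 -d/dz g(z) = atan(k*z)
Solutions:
 g(z) = C1 - Piecewise((z*atan(k*z) - log(k^2*z^2 + 1)/(2*k), Ne(k, 0)), (0, True))


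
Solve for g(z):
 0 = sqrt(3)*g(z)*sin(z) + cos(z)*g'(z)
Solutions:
 g(z) = C1*cos(z)^(sqrt(3))


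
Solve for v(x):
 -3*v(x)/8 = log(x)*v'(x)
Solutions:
 v(x) = C1*exp(-3*li(x)/8)


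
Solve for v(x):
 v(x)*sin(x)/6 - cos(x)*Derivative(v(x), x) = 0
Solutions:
 v(x) = C1/cos(x)^(1/6)


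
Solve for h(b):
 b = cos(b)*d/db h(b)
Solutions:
 h(b) = C1 + Integral(b/cos(b), b)


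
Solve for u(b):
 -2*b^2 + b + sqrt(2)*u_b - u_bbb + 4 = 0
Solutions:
 u(b) = C1 + C2*exp(-2^(1/4)*b) + C3*exp(2^(1/4)*b) + sqrt(2)*b^3/3 - sqrt(2)*b^2/4 - 2*sqrt(2)*b + 2*b


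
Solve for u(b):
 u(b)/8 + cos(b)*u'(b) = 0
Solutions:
 u(b) = C1*(sin(b) - 1)^(1/16)/(sin(b) + 1)^(1/16)


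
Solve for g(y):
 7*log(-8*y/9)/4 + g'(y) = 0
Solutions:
 g(y) = C1 - 7*y*log(-y)/4 + 7*y*(-3*log(2) + 1 + 2*log(3))/4


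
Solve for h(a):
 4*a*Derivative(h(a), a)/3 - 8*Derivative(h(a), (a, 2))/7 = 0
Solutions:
 h(a) = C1 + C2*erfi(sqrt(21)*a/6)


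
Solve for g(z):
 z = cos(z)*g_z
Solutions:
 g(z) = C1 + Integral(z/cos(z), z)


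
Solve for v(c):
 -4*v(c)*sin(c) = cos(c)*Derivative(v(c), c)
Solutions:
 v(c) = C1*cos(c)^4


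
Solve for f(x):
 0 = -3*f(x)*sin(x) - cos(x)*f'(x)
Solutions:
 f(x) = C1*cos(x)^3


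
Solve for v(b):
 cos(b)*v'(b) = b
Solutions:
 v(b) = C1 + Integral(b/cos(b), b)


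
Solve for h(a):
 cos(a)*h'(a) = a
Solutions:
 h(a) = C1 + Integral(a/cos(a), a)


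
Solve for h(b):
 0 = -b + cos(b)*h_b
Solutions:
 h(b) = C1 + Integral(b/cos(b), b)


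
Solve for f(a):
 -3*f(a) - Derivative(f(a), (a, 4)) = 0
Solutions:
 f(a) = (C1*sin(sqrt(2)*3^(1/4)*a/2) + C2*cos(sqrt(2)*3^(1/4)*a/2))*exp(-sqrt(2)*3^(1/4)*a/2) + (C3*sin(sqrt(2)*3^(1/4)*a/2) + C4*cos(sqrt(2)*3^(1/4)*a/2))*exp(sqrt(2)*3^(1/4)*a/2)


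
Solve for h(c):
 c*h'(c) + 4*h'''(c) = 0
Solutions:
 h(c) = C1 + Integral(C2*airyai(-2^(1/3)*c/2) + C3*airybi(-2^(1/3)*c/2), c)


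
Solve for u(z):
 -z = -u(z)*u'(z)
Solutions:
 u(z) = -sqrt(C1 + z^2)
 u(z) = sqrt(C1 + z^2)


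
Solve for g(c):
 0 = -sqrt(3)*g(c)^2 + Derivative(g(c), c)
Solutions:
 g(c) = -1/(C1 + sqrt(3)*c)


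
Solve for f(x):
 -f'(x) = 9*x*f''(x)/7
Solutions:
 f(x) = C1 + C2*x^(2/9)


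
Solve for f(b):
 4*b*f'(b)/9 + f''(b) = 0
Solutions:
 f(b) = C1 + C2*erf(sqrt(2)*b/3)


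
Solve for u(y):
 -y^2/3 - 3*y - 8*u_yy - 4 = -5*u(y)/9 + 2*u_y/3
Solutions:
 u(y) = C1*exp(y*(-1 + sqrt(41))/24) + C2*exp(-y*(1 + sqrt(41))/24) + 3*y^2/5 + 171*y/25 + 4086/125


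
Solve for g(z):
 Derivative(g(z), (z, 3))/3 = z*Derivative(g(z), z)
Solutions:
 g(z) = C1 + Integral(C2*airyai(3^(1/3)*z) + C3*airybi(3^(1/3)*z), z)


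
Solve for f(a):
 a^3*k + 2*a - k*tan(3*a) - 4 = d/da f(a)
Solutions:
 f(a) = C1 + a^4*k/4 + a^2 - 4*a + k*log(cos(3*a))/3


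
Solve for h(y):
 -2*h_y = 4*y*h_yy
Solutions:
 h(y) = C1 + C2*sqrt(y)


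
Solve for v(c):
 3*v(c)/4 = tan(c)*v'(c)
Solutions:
 v(c) = C1*sin(c)^(3/4)


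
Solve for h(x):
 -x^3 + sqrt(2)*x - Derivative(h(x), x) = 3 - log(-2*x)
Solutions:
 h(x) = C1 - x^4/4 + sqrt(2)*x^2/2 + x*log(-x) + x*(-4 + log(2))


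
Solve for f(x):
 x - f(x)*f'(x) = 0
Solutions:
 f(x) = -sqrt(C1 + x^2)
 f(x) = sqrt(C1 + x^2)


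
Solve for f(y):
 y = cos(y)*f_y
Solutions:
 f(y) = C1 + Integral(y/cos(y), y)


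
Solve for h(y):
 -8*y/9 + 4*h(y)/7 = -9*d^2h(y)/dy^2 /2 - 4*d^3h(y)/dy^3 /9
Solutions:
 h(y) = C1*exp(y*(-378 + 1701*21^(1/3)/(16*sqrt(30874) + 15565)^(1/3) + 21^(2/3)*(16*sqrt(30874) + 15565)^(1/3))/112)*sin(3*3^(1/6)*7^(1/3)*y*(-7^(1/3)*(16*sqrt(30874) + 15565)^(1/3) + 567*3^(2/3)/(16*sqrt(30874) + 15565)^(1/3))/112) + C2*exp(y*(-378 + 1701*21^(1/3)/(16*sqrt(30874) + 15565)^(1/3) + 21^(2/3)*(16*sqrt(30874) + 15565)^(1/3))/112)*cos(3*3^(1/6)*7^(1/3)*y*(-7^(1/3)*(16*sqrt(30874) + 15565)^(1/3) + 567*3^(2/3)/(16*sqrt(30874) + 15565)^(1/3))/112) + C3*exp(-y*(1701*21^(1/3)/(16*sqrt(30874) + 15565)^(1/3) + 189 + 21^(2/3)*(16*sqrt(30874) + 15565)^(1/3))/56) + 14*y/9


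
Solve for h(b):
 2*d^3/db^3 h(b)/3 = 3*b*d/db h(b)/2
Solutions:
 h(b) = C1 + Integral(C2*airyai(2^(1/3)*3^(2/3)*b/2) + C3*airybi(2^(1/3)*3^(2/3)*b/2), b)


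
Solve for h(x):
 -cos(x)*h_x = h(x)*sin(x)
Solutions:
 h(x) = C1*cos(x)


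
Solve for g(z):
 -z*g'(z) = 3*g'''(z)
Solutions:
 g(z) = C1 + Integral(C2*airyai(-3^(2/3)*z/3) + C3*airybi(-3^(2/3)*z/3), z)


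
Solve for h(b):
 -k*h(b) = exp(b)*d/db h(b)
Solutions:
 h(b) = C1*exp(k*exp(-b))


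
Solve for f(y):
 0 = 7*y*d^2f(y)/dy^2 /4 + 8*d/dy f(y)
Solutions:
 f(y) = C1 + C2/y^(25/7)


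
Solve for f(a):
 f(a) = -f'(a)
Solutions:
 f(a) = C1*exp(-a)


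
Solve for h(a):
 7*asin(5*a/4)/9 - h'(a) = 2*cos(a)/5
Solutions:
 h(a) = C1 + 7*a*asin(5*a/4)/9 + 7*sqrt(16 - 25*a^2)/45 - 2*sin(a)/5


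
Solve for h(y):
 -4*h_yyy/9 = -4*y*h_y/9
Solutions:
 h(y) = C1 + Integral(C2*airyai(y) + C3*airybi(y), y)


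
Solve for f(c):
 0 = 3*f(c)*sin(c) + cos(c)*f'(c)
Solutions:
 f(c) = C1*cos(c)^3


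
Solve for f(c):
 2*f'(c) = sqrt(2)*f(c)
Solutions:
 f(c) = C1*exp(sqrt(2)*c/2)


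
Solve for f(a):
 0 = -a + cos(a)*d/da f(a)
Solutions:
 f(a) = C1 + Integral(a/cos(a), a)


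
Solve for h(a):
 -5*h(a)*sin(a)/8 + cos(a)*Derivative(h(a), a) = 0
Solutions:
 h(a) = C1/cos(a)^(5/8)


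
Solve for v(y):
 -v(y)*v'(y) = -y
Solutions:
 v(y) = -sqrt(C1 + y^2)
 v(y) = sqrt(C1 + y^2)


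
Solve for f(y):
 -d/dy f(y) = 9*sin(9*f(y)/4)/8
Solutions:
 9*y/8 + 2*log(cos(9*f(y)/4) - 1)/9 - 2*log(cos(9*f(y)/4) + 1)/9 = C1


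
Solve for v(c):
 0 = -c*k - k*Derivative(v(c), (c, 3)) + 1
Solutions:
 v(c) = C1 + C2*c + C3*c^2 - c^4/24 + c^3/(6*k)


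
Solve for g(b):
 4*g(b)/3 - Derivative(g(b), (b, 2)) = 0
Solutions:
 g(b) = C1*exp(-2*sqrt(3)*b/3) + C2*exp(2*sqrt(3)*b/3)


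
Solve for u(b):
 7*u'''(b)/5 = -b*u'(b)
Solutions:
 u(b) = C1 + Integral(C2*airyai(-5^(1/3)*7^(2/3)*b/7) + C3*airybi(-5^(1/3)*7^(2/3)*b/7), b)


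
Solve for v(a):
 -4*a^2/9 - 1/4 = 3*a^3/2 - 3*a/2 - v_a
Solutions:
 v(a) = C1 + 3*a^4/8 + 4*a^3/27 - 3*a^2/4 + a/4


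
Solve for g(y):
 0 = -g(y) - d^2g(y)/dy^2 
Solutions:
 g(y) = C1*sin(y) + C2*cos(y)


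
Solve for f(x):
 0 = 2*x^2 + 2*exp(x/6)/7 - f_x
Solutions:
 f(x) = C1 + 2*x^3/3 + 12*exp(x/6)/7


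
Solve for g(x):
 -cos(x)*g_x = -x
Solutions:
 g(x) = C1 + Integral(x/cos(x), x)


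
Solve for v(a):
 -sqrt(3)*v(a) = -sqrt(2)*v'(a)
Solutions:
 v(a) = C1*exp(sqrt(6)*a/2)


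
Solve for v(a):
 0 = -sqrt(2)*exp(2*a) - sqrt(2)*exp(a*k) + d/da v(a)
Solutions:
 v(a) = C1 + sqrt(2)*exp(2*a)/2 + sqrt(2)*exp(a*k)/k


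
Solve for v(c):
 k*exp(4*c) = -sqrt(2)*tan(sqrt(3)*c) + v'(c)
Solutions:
 v(c) = C1 + k*exp(4*c)/4 - sqrt(6)*log(cos(sqrt(3)*c))/3


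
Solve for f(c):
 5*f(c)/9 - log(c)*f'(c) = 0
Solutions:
 f(c) = C1*exp(5*li(c)/9)


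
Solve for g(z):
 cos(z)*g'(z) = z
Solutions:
 g(z) = C1 + Integral(z/cos(z), z)


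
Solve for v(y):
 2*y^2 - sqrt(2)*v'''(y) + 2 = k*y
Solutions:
 v(y) = C1 + C2*y + C3*y^2 - sqrt(2)*k*y^4/48 + sqrt(2)*y^5/60 + sqrt(2)*y^3/6


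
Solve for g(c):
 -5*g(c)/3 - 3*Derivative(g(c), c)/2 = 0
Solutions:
 g(c) = C1*exp(-10*c/9)


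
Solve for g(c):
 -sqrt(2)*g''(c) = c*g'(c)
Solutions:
 g(c) = C1 + C2*erf(2^(1/4)*c/2)


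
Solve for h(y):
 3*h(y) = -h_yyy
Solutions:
 h(y) = C3*exp(-3^(1/3)*y) + (C1*sin(3^(5/6)*y/2) + C2*cos(3^(5/6)*y/2))*exp(3^(1/3)*y/2)


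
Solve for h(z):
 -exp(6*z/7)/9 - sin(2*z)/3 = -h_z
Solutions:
 h(z) = C1 + 7*exp(6*z/7)/54 - cos(2*z)/6


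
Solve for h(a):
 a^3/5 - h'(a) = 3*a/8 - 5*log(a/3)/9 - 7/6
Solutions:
 h(a) = C1 + a^4/20 - 3*a^2/16 + 5*a*log(a)/9 - 5*a*log(3)/9 + 11*a/18


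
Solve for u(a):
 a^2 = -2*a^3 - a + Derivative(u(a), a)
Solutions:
 u(a) = C1 + a^4/2 + a^3/3 + a^2/2


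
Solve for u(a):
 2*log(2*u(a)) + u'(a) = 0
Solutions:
 Integral(1/(log(_y) + log(2)), (_y, u(a)))/2 = C1 - a


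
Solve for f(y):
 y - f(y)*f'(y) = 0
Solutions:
 f(y) = -sqrt(C1 + y^2)
 f(y) = sqrt(C1 + y^2)


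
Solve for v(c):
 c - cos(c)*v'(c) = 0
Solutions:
 v(c) = C1 + Integral(c/cos(c), c)


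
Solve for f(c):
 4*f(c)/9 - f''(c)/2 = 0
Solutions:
 f(c) = C1*exp(-2*sqrt(2)*c/3) + C2*exp(2*sqrt(2)*c/3)


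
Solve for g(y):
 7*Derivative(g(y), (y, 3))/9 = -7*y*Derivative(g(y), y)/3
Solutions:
 g(y) = C1 + Integral(C2*airyai(-3^(1/3)*y) + C3*airybi(-3^(1/3)*y), y)


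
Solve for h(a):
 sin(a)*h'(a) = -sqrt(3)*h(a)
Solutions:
 h(a) = C1*(cos(a) + 1)^(sqrt(3)/2)/(cos(a) - 1)^(sqrt(3)/2)


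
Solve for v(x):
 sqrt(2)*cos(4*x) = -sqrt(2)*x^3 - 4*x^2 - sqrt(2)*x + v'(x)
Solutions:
 v(x) = C1 + sqrt(2)*x^4/4 + 4*x^3/3 + sqrt(2)*x^2/2 + sqrt(2)*sin(4*x)/4


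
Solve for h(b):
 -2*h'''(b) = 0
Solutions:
 h(b) = C1 + C2*b + C3*b^2


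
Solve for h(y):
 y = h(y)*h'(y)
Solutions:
 h(y) = -sqrt(C1 + y^2)
 h(y) = sqrt(C1 + y^2)


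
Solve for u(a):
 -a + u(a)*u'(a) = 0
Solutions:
 u(a) = -sqrt(C1 + a^2)
 u(a) = sqrt(C1 + a^2)


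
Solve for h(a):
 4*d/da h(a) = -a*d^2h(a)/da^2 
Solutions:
 h(a) = C1 + C2/a^3


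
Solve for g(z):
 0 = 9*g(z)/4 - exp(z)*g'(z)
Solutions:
 g(z) = C1*exp(-9*exp(-z)/4)


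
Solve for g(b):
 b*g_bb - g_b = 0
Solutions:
 g(b) = C1 + C2*b^2


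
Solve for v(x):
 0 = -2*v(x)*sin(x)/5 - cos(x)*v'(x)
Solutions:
 v(x) = C1*cos(x)^(2/5)


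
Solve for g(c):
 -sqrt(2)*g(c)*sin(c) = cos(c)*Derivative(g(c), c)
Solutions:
 g(c) = C1*cos(c)^(sqrt(2))


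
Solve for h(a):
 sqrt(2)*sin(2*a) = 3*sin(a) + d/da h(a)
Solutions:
 h(a) = C1 + sqrt(2)*sin(a)^2 + 3*cos(a)


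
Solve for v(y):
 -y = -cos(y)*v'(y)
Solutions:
 v(y) = C1 + Integral(y/cos(y), y)


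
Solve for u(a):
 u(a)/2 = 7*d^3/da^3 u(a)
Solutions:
 u(a) = C3*exp(14^(2/3)*a/14) + (C1*sin(14^(2/3)*sqrt(3)*a/28) + C2*cos(14^(2/3)*sqrt(3)*a/28))*exp(-14^(2/3)*a/28)


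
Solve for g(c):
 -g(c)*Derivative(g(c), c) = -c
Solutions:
 g(c) = -sqrt(C1 + c^2)
 g(c) = sqrt(C1 + c^2)


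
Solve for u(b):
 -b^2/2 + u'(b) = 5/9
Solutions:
 u(b) = C1 + b^3/6 + 5*b/9


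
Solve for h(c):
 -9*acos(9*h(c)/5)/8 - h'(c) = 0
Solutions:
 Integral(1/acos(9*_y/5), (_y, h(c))) = C1 - 9*c/8


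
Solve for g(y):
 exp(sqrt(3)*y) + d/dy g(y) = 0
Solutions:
 g(y) = C1 - sqrt(3)*exp(sqrt(3)*y)/3


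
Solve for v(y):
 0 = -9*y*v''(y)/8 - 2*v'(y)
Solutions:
 v(y) = C1 + C2/y^(7/9)


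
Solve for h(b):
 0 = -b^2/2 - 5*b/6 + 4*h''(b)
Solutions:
 h(b) = C1 + C2*b + b^4/96 + 5*b^3/144


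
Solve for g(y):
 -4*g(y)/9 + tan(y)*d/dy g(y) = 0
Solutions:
 g(y) = C1*sin(y)^(4/9)


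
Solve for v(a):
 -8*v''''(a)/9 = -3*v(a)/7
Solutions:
 v(a) = C1*exp(-3^(3/4)*686^(1/4)*a/14) + C2*exp(3^(3/4)*686^(1/4)*a/14) + C3*sin(3^(3/4)*686^(1/4)*a/14) + C4*cos(3^(3/4)*686^(1/4)*a/14)
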